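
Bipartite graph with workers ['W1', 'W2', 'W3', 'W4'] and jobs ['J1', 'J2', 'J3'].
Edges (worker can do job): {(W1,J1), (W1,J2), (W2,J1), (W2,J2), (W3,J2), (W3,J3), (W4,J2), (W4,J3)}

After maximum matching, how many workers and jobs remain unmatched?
Unmatched: 1 workers, 0 jobs

Maximum matching size: 3
Workers: 4 total, 3 matched, 1 unmatched
Jobs: 3 total, 3 matched, 0 unmatched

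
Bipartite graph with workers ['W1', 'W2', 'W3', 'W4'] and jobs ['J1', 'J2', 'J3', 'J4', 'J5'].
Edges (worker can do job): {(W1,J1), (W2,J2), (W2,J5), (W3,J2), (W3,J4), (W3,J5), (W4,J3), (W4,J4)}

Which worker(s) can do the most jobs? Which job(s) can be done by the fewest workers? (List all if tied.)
Most versatile: W3 (3 jobs); Least covered: J1, J3 (1 workers)

Worker degrees (jobs they can do): W1:1, W2:2, W3:3, W4:2
Job degrees (workers who can do it): J1:1, J2:2, J3:1, J4:2, J5:2

Maximum worker degree is 3, achieved by: W3
Minimum job degree is 1, achieved by: J1, J3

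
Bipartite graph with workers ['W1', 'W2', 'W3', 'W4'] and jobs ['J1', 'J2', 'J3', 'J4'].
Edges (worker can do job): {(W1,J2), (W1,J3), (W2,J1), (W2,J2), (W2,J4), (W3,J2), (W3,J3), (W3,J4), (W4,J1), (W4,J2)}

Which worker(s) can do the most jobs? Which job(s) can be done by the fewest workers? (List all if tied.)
Most versatile: W2, W3 (3 jobs); Least covered: J1, J3, J4 (2 workers)

Worker degrees (jobs they can do): W1:2, W2:3, W3:3, W4:2
Job degrees (workers who can do it): J1:2, J2:4, J3:2, J4:2

Maximum worker degree is 3, achieved by: W2, W3
Minimum job degree is 2, achieved by: J1, J3, J4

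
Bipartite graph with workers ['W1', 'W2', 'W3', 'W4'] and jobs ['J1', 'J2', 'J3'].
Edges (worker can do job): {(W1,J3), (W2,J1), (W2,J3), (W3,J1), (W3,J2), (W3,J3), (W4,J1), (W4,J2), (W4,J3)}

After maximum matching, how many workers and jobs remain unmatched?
Unmatched: 1 workers, 0 jobs

Maximum matching size: 3
Workers: 4 total, 3 matched, 1 unmatched
Jobs: 3 total, 3 matched, 0 unmatched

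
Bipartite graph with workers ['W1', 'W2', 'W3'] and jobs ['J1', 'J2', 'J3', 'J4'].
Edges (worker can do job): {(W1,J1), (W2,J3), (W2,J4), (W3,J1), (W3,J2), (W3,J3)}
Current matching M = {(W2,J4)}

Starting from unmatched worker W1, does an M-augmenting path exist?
Yes: W1 → J1

An M-augmenting path alternates non-matching / matching edges, starting and ending at unmatched vertices.
Path: W1 → J1
(J1 is unmatched in M, so the path is augmenting.)
Flipping edges along this path would increase |M| from 1 to 2.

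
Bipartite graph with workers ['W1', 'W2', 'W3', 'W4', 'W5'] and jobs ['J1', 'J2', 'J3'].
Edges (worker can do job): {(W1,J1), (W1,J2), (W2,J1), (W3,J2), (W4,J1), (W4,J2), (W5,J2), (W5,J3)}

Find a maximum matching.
Matching: {(W3,J2), (W4,J1), (W5,J3)}

Maximum matching (size 3):
  W3 → J2
  W4 → J1
  W5 → J3

Each worker is assigned to at most one job, and each job to at most one worker.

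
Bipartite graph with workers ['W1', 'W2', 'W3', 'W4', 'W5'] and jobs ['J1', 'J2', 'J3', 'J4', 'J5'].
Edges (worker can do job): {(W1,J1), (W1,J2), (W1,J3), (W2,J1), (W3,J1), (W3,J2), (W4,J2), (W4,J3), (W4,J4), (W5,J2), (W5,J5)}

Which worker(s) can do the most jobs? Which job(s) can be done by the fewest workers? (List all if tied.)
Most versatile: W1, W4 (3 jobs); Least covered: J4, J5 (1 workers)

Worker degrees (jobs they can do): W1:3, W2:1, W3:2, W4:3, W5:2
Job degrees (workers who can do it): J1:3, J2:4, J3:2, J4:1, J5:1

Maximum worker degree is 3, achieved by: W1, W4
Minimum job degree is 1, achieved by: J4, J5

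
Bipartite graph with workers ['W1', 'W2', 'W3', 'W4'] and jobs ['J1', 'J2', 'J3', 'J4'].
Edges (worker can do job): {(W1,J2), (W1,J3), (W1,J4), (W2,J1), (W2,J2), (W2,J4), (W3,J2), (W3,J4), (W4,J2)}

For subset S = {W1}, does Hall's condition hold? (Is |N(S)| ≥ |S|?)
Yes: |N(S)| = 3, |S| = 1

Subset S = {W1}
Neighbors N(S) = {J2, J3, J4}

|N(S)| = 3, |S| = 1
Hall's condition: |N(S)| ≥ |S| is satisfied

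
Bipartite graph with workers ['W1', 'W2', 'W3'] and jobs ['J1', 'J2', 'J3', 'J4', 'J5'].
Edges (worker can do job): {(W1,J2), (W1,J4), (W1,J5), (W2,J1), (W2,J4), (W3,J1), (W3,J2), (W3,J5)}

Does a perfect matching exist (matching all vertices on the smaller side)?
Yes, perfect matching exists (size 3)

Perfect matching: {(W1,J5), (W2,J4), (W3,J1)}
All 3 vertices on the smaller side are matched.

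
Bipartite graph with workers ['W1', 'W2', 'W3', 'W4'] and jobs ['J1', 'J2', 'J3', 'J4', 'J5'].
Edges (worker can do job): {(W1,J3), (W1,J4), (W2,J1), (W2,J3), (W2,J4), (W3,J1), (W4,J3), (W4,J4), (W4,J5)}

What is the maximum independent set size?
Maximum independent set = 5

By König's theorem:
- Min vertex cover = Max matching = 4
- Max independent set = Total vertices - Min vertex cover
- Max independent set = 9 - 4 = 5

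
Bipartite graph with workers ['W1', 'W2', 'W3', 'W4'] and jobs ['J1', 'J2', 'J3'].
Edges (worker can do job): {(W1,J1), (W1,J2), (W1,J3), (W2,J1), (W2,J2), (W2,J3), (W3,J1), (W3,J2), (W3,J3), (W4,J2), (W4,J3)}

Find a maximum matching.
Matching: {(W1,J1), (W3,J3), (W4,J2)}

Maximum matching (size 3):
  W1 → J1
  W3 → J3
  W4 → J2

Each worker is assigned to at most one job, and each job to at most one worker.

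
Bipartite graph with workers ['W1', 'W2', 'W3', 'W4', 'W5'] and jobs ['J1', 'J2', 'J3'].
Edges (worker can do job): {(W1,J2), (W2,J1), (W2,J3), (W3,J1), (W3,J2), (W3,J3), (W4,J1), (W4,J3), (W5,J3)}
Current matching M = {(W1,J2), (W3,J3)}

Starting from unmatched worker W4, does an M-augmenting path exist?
Yes: W4 → J3 → W3 → J1

An M-augmenting path alternates non-matching / matching edges, starting and ending at unmatched vertices.
Path: W4 → J3 → W3 → J1
(J1 is unmatched in M, so the path is augmenting.)
Flipping edges along this path would increase |M| from 2 to 3.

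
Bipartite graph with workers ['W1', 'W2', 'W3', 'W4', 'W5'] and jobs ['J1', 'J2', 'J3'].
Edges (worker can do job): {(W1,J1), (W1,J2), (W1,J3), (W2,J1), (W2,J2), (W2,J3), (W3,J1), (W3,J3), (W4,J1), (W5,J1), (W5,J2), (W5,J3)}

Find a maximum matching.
Matching: {(W1,J3), (W3,J1), (W5,J2)}

Maximum matching (size 3):
  W1 → J3
  W3 → J1
  W5 → J2

Each worker is assigned to at most one job, and each job to at most one worker.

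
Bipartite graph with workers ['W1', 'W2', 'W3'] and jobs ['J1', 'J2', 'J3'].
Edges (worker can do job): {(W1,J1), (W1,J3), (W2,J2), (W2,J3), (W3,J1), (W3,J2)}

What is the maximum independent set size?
Maximum independent set = 3

By König's theorem:
- Min vertex cover = Max matching = 3
- Max independent set = Total vertices - Min vertex cover
- Max independent set = 6 - 3 = 3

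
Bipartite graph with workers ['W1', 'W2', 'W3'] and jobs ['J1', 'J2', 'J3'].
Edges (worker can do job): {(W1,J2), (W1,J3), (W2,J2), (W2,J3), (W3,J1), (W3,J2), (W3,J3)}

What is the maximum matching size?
Maximum matching size = 3

Maximum matching: {(W1,J2), (W2,J3), (W3,J1)}
Size: 3

This assigns 3 workers to 3 distinct jobs.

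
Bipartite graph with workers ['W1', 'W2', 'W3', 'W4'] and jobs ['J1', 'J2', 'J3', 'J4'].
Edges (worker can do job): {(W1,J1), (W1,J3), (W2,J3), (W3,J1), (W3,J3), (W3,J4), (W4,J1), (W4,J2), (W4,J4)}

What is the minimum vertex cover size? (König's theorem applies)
Minimum vertex cover size = 4

By König's theorem: in bipartite graphs,
min vertex cover = max matching = 4

Maximum matching has size 4, so minimum vertex cover also has size 4.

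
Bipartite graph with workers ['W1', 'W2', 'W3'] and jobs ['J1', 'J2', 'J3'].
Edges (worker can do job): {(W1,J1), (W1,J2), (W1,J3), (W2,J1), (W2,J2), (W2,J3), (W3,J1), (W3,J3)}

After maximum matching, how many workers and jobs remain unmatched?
Unmatched: 0 workers, 0 jobs

Maximum matching size: 3
Workers: 3 total, 3 matched, 0 unmatched
Jobs: 3 total, 3 matched, 0 unmatched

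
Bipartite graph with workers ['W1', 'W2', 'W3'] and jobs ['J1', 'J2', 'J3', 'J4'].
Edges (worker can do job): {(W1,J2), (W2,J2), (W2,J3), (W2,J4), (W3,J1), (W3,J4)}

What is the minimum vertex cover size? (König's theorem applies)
Minimum vertex cover size = 3

By König's theorem: in bipartite graphs,
min vertex cover = max matching = 3

Maximum matching has size 3, so minimum vertex cover also has size 3.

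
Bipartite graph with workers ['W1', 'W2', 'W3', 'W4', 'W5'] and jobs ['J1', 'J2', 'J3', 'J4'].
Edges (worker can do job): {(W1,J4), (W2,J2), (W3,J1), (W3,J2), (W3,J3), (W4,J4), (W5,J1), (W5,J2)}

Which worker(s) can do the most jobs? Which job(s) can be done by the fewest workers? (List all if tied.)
Most versatile: W3 (3 jobs); Least covered: J3 (1 workers)

Worker degrees (jobs they can do): W1:1, W2:1, W3:3, W4:1, W5:2
Job degrees (workers who can do it): J1:2, J2:3, J3:1, J4:2

Maximum worker degree is 3, achieved by: W3
Minimum job degree is 1, achieved by: J3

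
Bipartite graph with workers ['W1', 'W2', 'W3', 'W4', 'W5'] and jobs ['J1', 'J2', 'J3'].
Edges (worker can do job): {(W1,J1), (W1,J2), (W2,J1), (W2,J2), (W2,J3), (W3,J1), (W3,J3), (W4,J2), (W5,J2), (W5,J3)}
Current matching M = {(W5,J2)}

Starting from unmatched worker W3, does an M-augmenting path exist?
Yes: W3 → J3

An M-augmenting path alternates non-matching / matching edges, starting and ending at unmatched vertices.
Path: W3 → J3
(J3 is unmatched in M, so the path is augmenting.)
Flipping edges along this path would increase |M| from 1 to 2.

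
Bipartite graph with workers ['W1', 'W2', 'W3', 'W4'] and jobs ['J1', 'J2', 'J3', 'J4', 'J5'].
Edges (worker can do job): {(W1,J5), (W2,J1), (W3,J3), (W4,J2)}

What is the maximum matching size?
Maximum matching size = 4

Maximum matching: {(W1,J5), (W2,J1), (W3,J3), (W4,J2)}
Size: 4

This assigns 4 workers to 4 distinct jobs.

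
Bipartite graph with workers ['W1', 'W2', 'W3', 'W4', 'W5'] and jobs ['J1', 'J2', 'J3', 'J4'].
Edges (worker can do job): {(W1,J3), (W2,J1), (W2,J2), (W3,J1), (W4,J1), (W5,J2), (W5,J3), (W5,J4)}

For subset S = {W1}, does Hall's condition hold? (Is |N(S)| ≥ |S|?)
Yes: |N(S)| = 1, |S| = 1

Subset S = {W1}
Neighbors N(S) = {J3}

|N(S)| = 1, |S| = 1
Hall's condition: |N(S)| ≥ |S| is satisfied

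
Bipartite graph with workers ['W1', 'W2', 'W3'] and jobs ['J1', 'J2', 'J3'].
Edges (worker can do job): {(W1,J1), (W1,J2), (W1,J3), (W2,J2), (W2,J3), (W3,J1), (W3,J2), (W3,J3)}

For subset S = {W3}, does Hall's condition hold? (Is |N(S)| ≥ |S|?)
Yes: |N(S)| = 3, |S| = 1

Subset S = {W3}
Neighbors N(S) = {J1, J2, J3}

|N(S)| = 3, |S| = 1
Hall's condition: |N(S)| ≥ |S| is satisfied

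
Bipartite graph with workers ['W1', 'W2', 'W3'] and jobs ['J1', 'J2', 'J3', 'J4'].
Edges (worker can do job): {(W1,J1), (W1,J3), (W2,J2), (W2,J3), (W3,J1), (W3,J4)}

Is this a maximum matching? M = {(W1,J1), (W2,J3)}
No, size 2 is not maximum

Proposed matching has size 2.
Maximum matching size for this graph: 3.

This is NOT maximum - can be improved to size 3.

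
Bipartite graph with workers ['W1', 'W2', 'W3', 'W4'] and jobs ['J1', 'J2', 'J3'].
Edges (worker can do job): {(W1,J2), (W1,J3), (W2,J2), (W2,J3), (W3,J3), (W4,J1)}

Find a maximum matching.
Matching: {(W1,J2), (W3,J3), (W4,J1)}

Maximum matching (size 3):
  W1 → J2
  W3 → J3
  W4 → J1

Each worker is assigned to at most one job, and each job to at most one worker.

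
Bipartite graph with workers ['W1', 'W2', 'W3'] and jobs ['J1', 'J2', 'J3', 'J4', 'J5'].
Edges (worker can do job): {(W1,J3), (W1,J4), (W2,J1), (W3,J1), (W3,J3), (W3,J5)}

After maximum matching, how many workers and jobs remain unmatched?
Unmatched: 0 workers, 2 jobs

Maximum matching size: 3
Workers: 3 total, 3 matched, 0 unmatched
Jobs: 5 total, 3 matched, 2 unmatched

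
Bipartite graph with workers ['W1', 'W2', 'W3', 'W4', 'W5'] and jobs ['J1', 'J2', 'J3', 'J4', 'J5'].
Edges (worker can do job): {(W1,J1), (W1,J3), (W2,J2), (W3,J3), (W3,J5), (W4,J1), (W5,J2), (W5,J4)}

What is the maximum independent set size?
Maximum independent set = 5

By König's theorem:
- Min vertex cover = Max matching = 5
- Max independent set = Total vertices - Min vertex cover
- Max independent set = 10 - 5 = 5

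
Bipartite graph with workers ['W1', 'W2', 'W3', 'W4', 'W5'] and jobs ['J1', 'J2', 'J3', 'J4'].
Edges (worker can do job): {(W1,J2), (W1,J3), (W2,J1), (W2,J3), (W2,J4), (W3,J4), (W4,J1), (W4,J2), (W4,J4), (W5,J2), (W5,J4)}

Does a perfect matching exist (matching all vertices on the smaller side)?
Yes, perfect matching exists (size 4)

Perfect matching: {(W1,J3), (W3,J4), (W4,J1), (W5,J2)}
All 4 vertices on the smaller side are matched.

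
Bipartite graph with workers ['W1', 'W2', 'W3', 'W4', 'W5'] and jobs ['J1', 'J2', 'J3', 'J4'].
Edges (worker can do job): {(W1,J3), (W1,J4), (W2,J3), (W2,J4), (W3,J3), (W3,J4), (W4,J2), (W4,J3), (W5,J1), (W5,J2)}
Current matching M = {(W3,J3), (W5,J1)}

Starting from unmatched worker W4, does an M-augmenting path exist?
Yes: W4 → J2

An M-augmenting path alternates non-matching / matching edges, starting and ending at unmatched vertices.
Path: W4 → J2
(J2 is unmatched in M, so the path is augmenting.)
Flipping edges along this path would increase |M| from 2 to 3.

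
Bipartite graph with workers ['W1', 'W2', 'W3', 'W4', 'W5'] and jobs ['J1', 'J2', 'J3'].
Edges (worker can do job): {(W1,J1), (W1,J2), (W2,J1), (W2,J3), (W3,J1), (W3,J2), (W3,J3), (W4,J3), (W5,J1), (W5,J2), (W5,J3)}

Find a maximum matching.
Matching: {(W1,J2), (W3,J1), (W5,J3)}

Maximum matching (size 3):
  W1 → J2
  W3 → J1
  W5 → J3

Each worker is assigned to at most one job, and each job to at most one worker.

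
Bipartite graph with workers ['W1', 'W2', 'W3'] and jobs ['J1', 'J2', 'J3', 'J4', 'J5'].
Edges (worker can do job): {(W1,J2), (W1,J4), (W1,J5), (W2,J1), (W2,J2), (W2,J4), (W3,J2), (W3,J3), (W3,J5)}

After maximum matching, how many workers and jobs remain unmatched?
Unmatched: 0 workers, 2 jobs

Maximum matching size: 3
Workers: 3 total, 3 matched, 0 unmatched
Jobs: 5 total, 3 matched, 2 unmatched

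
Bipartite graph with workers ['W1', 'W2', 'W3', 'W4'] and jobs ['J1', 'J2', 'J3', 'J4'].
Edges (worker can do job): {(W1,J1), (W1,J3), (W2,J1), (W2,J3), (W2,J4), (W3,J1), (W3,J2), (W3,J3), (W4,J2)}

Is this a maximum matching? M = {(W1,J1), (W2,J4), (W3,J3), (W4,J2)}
Yes, size 4 is maximum

Proposed matching has size 4.
Maximum matching size for this graph: 4.

This is a maximum matching.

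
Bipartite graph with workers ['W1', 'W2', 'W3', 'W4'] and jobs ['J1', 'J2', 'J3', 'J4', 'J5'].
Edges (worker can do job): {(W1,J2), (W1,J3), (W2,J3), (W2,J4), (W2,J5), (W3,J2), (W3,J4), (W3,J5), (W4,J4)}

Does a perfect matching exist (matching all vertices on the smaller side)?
Yes, perfect matching exists (size 4)

Perfect matching: {(W1,J2), (W2,J3), (W3,J5), (W4,J4)}
All 4 vertices on the smaller side are matched.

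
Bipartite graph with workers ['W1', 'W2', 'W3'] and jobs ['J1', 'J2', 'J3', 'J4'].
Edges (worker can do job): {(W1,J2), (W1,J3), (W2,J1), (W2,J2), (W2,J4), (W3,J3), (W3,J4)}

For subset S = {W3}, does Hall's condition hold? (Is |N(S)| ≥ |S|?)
Yes: |N(S)| = 2, |S| = 1

Subset S = {W3}
Neighbors N(S) = {J3, J4}

|N(S)| = 2, |S| = 1
Hall's condition: |N(S)| ≥ |S| is satisfied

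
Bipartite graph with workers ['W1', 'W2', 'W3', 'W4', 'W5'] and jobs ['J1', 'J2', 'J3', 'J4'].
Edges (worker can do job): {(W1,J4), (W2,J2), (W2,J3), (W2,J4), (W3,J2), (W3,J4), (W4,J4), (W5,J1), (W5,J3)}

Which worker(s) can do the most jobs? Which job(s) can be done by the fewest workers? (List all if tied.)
Most versatile: W2 (3 jobs); Least covered: J1 (1 workers)

Worker degrees (jobs they can do): W1:1, W2:3, W3:2, W4:1, W5:2
Job degrees (workers who can do it): J1:1, J2:2, J3:2, J4:4

Maximum worker degree is 3, achieved by: W2
Minimum job degree is 1, achieved by: J1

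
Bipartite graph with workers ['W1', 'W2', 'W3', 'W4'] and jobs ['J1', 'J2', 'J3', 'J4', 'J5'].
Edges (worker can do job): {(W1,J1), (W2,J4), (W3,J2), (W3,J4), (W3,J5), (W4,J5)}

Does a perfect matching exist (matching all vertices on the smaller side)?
Yes, perfect matching exists (size 4)

Perfect matching: {(W1,J1), (W2,J4), (W3,J2), (W4,J5)}
All 4 vertices on the smaller side are matched.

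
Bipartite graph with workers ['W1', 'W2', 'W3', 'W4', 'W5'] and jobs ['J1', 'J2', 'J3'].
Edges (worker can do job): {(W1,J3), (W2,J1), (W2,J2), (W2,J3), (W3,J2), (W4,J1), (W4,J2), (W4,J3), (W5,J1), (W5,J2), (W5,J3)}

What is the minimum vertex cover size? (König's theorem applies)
Minimum vertex cover size = 3

By König's theorem: in bipartite graphs,
min vertex cover = max matching = 3

Maximum matching has size 3, so minimum vertex cover also has size 3.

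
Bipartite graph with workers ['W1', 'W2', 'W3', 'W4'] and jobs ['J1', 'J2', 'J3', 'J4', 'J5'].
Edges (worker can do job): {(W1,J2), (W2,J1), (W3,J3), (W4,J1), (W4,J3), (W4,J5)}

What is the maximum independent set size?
Maximum independent set = 5

By König's theorem:
- Min vertex cover = Max matching = 4
- Max independent set = Total vertices - Min vertex cover
- Max independent set = 9 - 4 = 5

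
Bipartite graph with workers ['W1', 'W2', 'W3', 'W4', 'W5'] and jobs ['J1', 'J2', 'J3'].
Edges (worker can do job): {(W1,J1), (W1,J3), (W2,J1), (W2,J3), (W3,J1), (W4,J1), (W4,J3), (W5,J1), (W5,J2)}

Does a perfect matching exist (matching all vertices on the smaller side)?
Yes, perfect matching exists (size 3)

Perfect matching: {(W3,J1), (W4,J3), (W5,J2)}
All 3 vertices on the smaller side are matched.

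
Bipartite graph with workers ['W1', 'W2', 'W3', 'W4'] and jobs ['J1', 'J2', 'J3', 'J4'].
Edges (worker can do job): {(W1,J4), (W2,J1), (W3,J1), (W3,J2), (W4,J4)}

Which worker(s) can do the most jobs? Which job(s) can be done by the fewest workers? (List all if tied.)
Most versatile: W3 (2 jobs); Least covered: J3 (0 workers)

Worker degrees (jobs they can do): W1:1, W2:1, W3:2, W4:1
Job degrees (workers who can do it): J1:2, J2:1, J3:0, J4:2

Maximum worker degree is 2, achieved by: W3
Minimum job degree is 0, achieved by: J3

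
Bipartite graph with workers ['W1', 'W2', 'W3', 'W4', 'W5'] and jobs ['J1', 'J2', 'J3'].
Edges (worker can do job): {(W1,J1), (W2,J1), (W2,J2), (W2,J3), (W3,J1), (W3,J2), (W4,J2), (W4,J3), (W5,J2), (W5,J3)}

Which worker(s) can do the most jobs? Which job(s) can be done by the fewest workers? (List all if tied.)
Most versatile: W2 (3 jobs); Least covered: J1, J3 (3 workers)

Worker degrees (jobs they can do): W1:1, W2:3, W3:2, W4:2, W5:2
Job degrees (workers who can do it): J1:3, J2:4, J3:3

Maximum worker degree is 3, achieved by: W2
Minimum job degree is 3, achieved by: J1, J3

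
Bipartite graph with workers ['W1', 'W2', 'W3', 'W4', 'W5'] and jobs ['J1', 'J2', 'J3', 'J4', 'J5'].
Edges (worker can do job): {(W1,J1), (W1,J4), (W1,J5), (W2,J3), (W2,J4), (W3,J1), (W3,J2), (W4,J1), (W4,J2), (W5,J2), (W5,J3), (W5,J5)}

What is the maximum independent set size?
Maximum independent set = 5

By König's theorem:
- Min vertex cover = Max matching = 5
- Max independent set = Total vertices - Min vertex cover
- Max independent set = 10 - 5 = 5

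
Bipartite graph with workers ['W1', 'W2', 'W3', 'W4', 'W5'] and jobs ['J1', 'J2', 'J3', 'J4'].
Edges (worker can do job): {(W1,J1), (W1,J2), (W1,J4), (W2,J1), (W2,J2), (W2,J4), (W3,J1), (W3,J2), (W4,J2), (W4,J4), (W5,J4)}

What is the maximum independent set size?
Maximum independent set = 6

By König's theorem:
- Min vertex cover = Max matching = 3
- Max independent set = Total vertices - Min vertex cover
- Max independent set = 9 - 3 = 6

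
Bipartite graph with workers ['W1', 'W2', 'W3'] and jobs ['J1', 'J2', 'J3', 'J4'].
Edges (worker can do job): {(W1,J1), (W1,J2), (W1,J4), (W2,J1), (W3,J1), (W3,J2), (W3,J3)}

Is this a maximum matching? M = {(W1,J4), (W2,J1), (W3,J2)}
Yes, size 3 is maximum

Proposed matching has size 3.
Maximum matching size for this graph: 3.

This is a maximum matching.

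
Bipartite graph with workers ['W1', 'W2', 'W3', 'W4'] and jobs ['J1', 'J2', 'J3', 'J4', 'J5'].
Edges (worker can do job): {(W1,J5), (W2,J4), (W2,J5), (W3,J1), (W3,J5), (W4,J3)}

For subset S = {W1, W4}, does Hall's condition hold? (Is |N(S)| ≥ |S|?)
Yes: |N(S)| = 2, |S| = 2

Subset S = {W1, W4}
Neighbors N(S) = {J3, J5}

|N(S)| = 2, |S| = 2
Hall's condition: |N(S)| ≥ |S| is satisfied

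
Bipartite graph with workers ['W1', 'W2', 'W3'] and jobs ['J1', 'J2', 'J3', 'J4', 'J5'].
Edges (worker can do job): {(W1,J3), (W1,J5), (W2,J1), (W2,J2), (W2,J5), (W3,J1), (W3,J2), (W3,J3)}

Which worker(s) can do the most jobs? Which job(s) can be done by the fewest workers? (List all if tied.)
Most versatile: W2, W3 (3 jobs); Least covered: J4 (0 workers)

Worker degrees (jobs they can do): W1:2, W2:3, W3:3
Job degrees (workers who can do it): J1:2, J2:2, J3:2, J4:0, J5:2

Maximum worker degree is 3, achieved by: W2, W3
Minimum job degree is 0, achieved by: J4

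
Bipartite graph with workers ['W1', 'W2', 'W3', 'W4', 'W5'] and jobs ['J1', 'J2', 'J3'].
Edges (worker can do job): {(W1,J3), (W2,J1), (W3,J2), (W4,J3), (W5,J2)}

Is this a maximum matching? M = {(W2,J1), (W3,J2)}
No, size 2 is not maximum

Proposed matching has size 2.
Maximum matching size for this graph: 3.

This is NOT maximum - can be improved to size 3.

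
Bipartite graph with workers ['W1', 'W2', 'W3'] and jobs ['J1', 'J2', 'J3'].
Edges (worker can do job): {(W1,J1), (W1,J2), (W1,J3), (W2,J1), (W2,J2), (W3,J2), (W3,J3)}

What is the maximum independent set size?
Maximum independent set = 3

By König's theorem:
- Min vertex cover = Max matching = 3
- Max independent set = Total vertices - Min vertex cover
- Max independent set = 6 - 3 = 3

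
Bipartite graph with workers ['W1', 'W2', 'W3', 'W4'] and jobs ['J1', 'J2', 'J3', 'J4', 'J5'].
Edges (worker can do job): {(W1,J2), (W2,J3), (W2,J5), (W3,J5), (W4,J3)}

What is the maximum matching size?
Maximum matching size = 3

Maximum matching: {(W1,J2), (W3,J5), (W4,J3)}
Size: 3

This assigns 3 workers to 3 distinct jobs.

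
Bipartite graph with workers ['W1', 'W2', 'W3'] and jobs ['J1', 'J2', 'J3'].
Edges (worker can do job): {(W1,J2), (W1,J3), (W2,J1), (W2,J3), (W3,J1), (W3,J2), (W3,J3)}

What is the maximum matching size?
Maximum matching size = 3

Maximum matching: {(W1,J2), (W2,J3), (W3,J1)}
Size: 3

This assigns 3 workers to 3 distinct jobs.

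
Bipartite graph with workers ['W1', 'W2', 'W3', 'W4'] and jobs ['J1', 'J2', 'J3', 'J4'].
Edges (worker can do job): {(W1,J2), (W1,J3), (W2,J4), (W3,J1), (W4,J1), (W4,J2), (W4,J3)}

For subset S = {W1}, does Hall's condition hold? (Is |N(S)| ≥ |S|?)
Yes: |N(S)| = 2, |S| = 1

Subset S = {W1}
Neighbors N(S) = {J2, J3}

|N(S)| = 2, |S| = 1
Hall's condition: |N(S)| ≥ |S| is satisfied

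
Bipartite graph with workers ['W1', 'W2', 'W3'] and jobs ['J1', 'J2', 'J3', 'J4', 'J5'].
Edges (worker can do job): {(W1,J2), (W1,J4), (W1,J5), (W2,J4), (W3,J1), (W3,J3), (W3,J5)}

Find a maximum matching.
Matching: {(W1,J2), (W2,J4), (W3,J5)}

Maximum matching (size 3):
  W1 → J2
  W2 → J4
  W3 → J5

Each worker is assigned to at most one job, and each job to at most one worker.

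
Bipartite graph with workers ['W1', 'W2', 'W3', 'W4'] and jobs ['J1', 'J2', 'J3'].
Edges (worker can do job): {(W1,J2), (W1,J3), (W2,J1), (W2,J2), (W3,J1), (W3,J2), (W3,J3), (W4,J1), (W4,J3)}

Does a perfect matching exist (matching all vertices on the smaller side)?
Yes, perfect matching exists (size 3)

Perfect matching: {(W1,J2), (W3,J3), (W4,J1)}
All 3 vertices on the smaller side are matched.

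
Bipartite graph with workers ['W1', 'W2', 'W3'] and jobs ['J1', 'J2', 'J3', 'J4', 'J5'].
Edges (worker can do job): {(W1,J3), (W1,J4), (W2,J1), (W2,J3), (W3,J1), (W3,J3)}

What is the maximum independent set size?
Maximum independent set = 5

By König's theorem:
- Min vertex cover = Max matching = 3
- Max independent set = Total vertices - Min vertex cover
- Max independent set = 8 - 3 = 5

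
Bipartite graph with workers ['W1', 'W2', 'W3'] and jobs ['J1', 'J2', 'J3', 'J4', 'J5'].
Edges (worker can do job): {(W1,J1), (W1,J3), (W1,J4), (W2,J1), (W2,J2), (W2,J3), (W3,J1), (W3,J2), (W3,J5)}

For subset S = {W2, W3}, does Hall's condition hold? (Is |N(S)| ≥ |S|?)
Yes: |N(S)| = 4, |S| = 2

Subset S = {W2, W3}
Neighbors N(S) = {J1, J2, J3, J5}

|N(S)| = 4, |S| = 2
Hall's condition: |N(S)| ≥ |S| is satisfied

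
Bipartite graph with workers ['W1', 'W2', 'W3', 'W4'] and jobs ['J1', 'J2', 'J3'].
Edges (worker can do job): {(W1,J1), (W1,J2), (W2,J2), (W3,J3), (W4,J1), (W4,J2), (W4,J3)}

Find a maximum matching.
Matching: {(W1,J2), (W3,J3), (W4,J1)}

Maximum matching (size 3):
  W1 → J2
  W3 → J3
  W4 → J1

Each worker is assigned to at most one job, and each job to at most one worker.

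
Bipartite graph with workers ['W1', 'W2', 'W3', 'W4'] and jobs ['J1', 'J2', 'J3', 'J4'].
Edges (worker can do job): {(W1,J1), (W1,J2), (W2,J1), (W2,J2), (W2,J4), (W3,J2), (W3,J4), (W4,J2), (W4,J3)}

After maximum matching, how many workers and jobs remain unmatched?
Unmatched: 0 workers, 0 jobs

Maximum matching size: 4
Workers: 4 total, 4 matched, 0 unmatched
Jobs: 4 total, 4 matched, 0 unmatched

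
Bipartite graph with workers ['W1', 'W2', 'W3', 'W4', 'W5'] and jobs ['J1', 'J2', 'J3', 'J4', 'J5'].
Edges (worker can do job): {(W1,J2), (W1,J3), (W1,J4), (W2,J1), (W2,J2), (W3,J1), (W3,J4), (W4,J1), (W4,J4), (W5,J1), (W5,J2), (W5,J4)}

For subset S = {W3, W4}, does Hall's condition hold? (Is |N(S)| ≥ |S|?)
Yes: |N(S)| = 2, |S| = 2

Subset S = {W3, W4}
Neighbors N(S) = {J1, J4}

|N(S)| = 2, |S| = 2
Hall's condition: |N(S)| ≥ |S| is satisfied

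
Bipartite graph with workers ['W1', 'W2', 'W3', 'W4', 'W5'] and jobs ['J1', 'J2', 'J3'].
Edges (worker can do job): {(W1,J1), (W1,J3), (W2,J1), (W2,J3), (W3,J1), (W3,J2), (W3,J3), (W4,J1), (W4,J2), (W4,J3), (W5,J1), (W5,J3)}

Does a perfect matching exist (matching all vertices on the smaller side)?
Yes, perfect matching exists (size 3)

Perfect matching: {(W3,J2), (W4,J1), (W5,J3)}
All 3 vertices on the smaller side are matched.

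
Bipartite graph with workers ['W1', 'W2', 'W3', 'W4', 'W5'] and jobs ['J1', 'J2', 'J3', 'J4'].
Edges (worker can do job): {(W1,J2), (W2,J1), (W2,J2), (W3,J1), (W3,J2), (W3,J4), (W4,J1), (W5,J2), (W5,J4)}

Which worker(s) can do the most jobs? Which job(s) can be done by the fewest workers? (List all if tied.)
Most versatile: W3 (3 jobs); Least covered: J3 (0 workers)

Worker degrees (jobs they can do): W1:1, W2:2, W3:3, W4:1, W5:2
Job degrees (workers who can do it): J1:3, J2:4, J3:0, J4:2

Maximum worker degree is 3, achieved by: W3
Minimum job degree is 0, achieved by: J3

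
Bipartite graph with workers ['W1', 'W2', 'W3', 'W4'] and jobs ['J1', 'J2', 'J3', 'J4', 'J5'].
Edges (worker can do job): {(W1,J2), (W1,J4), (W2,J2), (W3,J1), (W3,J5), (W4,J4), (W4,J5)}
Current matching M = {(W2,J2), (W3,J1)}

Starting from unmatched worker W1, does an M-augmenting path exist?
Yes: W1 → J4

An M-augmenting path alternates non-matching / matching edges, starting and ending at unmatched vertices.
Path: W1 → J4
(J4 is unmatched in M, so the path is augmenting.)
Flipping edges along this path would increase |M| from 2 to 3.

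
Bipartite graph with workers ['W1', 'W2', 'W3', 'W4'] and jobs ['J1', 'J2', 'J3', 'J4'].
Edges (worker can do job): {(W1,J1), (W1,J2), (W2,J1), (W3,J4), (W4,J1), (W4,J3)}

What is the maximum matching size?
Maximum matching size = 4

Maximum matching: {(W1,J2), (W2,J1), (W3,J4), (W4,J3)}
Size: 4

This assigns 4 workers to 4 distinct jobs.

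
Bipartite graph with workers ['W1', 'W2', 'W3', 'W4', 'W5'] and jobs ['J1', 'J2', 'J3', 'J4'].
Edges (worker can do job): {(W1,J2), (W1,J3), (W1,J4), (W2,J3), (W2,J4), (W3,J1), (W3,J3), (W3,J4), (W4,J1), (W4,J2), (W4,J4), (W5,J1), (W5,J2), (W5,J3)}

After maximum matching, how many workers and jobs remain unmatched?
Unmatched: 1 workers, 0 jobs

Maximum matching size: 4
Workers: 5 total, 4 matched, 1 unmatched
Jobs: 4 total, 4 matched, 0 unmatched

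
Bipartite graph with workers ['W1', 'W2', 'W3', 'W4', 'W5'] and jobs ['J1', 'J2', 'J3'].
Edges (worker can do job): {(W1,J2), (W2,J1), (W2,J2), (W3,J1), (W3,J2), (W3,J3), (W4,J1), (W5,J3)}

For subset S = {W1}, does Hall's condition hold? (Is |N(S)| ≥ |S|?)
Yes: |N(S)| = 1, |S| = 1

Subset S = {W1}
Neighbors N(S) = {J2}

|N(S)| = 1, |S| = 1
Hall's condition: |N(S)| ≥ |S| is satisfied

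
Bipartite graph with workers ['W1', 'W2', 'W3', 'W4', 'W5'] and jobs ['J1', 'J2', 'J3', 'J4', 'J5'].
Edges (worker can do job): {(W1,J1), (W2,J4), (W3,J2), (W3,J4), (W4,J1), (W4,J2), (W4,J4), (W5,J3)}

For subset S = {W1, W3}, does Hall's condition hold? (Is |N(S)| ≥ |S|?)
Yes: |N(S)| = 3, |S| = 2

Subset S = {W1, W3}
Neighbors N(S) = {J1, J2, J4}

|N(S)| = 3, |S| = 2
Hall's condition: |N(S)| ≥ |S| is satisfied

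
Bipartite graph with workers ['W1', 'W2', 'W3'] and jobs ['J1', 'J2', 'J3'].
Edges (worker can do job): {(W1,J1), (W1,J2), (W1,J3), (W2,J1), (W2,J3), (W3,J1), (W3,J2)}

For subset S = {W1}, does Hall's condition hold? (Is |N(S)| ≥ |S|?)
Yes: |N(S)| = 3, |S| = 1

Subset S = {W1}
Neighbors N(S) = {J1, J2, J3}

|N(S)| = 3, |S| = 1
Hall's condition: |N(S)| ≥ |S| is satisfied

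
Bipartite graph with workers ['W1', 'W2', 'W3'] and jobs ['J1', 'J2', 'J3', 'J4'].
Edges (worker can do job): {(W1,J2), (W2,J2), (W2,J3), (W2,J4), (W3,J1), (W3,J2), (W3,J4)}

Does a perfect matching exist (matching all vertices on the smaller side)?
Yes, perfect matching exists (size 3)

Perfect matching: {(W1,J2), (W2,J4), (W3,J1)}
All 3 vertices on the smaller side are matched.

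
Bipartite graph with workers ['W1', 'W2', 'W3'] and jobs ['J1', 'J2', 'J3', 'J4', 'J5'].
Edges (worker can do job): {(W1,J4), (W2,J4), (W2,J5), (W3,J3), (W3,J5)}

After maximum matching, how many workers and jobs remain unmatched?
Unmatched: 0 workers, 2 jobs

Maximum matching size: 3
Workers: 3 total, 3 matched, 0 unmatched
Jobs: 5 total, 3 matched, 2 unmatched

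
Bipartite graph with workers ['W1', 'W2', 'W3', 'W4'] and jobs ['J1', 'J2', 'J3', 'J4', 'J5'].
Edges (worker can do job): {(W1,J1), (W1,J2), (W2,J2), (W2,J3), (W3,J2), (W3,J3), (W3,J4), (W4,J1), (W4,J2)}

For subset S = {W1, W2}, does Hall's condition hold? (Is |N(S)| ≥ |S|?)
Yes: |N(S)| = 3, |S| = 2

Subset S = {W1, W2}
Neighbors N(S) = {J1, J2, J3}

|N(S)| = 3, |S| = 2
Hall's condition: |N(S)| ≥ |S| is satisfied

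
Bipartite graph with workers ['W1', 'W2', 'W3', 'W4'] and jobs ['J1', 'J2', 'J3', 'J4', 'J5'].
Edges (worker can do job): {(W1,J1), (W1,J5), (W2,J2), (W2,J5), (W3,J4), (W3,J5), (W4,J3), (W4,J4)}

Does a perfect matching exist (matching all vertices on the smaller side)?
Yes, perfect matching exists (size 4)

Perfect matching: {(W1,J1), (W2,J2), (W3,J5), (W4,J4)}
All 4 vertices on the smaller side are matched.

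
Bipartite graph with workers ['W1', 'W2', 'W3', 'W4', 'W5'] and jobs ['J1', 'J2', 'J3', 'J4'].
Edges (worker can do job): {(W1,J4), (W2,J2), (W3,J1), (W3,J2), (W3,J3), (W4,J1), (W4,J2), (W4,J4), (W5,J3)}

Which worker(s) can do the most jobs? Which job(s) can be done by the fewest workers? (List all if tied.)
Most versatile: W3, W4 (3 jobs); Least covered: J1, J3, J4 (2 workers)

Worker degrees (jobs they can do): W1:1, W2:1, W3:3, W4:3, W5:1
Job degrees (workers who can do it): J1:2, J2:3, J3:2, J4:2

Maximum worker degree is 3, achieved by: W3, W4
Minimum job degree is 2, achieved by: J1, J3, J4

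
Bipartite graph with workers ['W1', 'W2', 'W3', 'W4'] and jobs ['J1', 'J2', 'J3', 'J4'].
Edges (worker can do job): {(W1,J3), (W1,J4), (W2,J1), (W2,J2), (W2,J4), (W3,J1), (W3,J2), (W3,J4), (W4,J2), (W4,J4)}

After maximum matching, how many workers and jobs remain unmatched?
Unmatched: 0 workers, 0 jobs

Maximum matching size: 4
Workers: 4 total, 4 matched, 0 unmatched
Jobs: 4 total, 4 matched, 0 unmatched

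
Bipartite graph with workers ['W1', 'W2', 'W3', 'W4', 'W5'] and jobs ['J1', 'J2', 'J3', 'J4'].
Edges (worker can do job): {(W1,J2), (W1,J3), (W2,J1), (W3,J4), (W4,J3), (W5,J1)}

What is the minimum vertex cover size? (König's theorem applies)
Minimum vertex cover size = 4

By König's theorem: in bipartite graphs,
min vertex cover = max matching = 4

Maximum matching has size 4, so minimum vertex cover also has size 4.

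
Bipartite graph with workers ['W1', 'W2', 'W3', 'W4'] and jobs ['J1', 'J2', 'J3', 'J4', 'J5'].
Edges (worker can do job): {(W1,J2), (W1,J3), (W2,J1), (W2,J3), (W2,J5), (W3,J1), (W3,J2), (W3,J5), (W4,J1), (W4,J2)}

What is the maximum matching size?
Maximum matching size = 4

Maximum matching: {(W1,J3), (W2,J5), (W3,J2), (W4,J1)}
Size: 4

This assigns 4 workers to 4 distinct jobs.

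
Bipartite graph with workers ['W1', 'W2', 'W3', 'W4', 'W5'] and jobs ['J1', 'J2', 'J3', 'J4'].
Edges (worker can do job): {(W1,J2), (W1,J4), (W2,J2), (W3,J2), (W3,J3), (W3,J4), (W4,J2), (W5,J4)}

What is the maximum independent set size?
Maximum independent set = 6

By König's theorem:
- Min vertex cover = Max matching = 3
- Max independent set = Total vertices - Min vertex cover
- Max independent set = 9 - 3 = 6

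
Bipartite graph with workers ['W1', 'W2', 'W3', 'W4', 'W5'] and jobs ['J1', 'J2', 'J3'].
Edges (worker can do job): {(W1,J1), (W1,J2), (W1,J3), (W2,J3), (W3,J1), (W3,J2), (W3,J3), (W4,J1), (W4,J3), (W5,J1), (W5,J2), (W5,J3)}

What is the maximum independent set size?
Maximum independent set = 5

By König's theorem:
- Min vertex cover = Max matching = 3
- Max independent set = Total vertices - Min vertex cover
- Max independent set = 8 - 3 = 5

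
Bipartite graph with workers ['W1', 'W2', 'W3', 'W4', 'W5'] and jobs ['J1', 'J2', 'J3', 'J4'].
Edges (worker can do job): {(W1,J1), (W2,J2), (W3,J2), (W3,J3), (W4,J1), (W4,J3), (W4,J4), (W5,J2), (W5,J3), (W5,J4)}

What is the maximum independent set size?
Maximum independent set = 5

By König's theorem:
- Min vertex cover = Max matching = 4
- Max independent set = Total vertices - Min vertex cover
- Max independent set = 9 - 4 = 5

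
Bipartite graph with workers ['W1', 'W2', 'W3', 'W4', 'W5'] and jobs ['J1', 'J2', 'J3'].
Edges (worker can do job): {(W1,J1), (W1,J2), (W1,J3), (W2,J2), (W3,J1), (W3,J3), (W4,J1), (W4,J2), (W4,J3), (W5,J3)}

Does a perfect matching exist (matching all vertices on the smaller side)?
Yes, perfect matching exists (size 3)

Perfect matching: {(W3,J1), (W4,J2), (W5,J3)}
All 3 vertices on the smaller side are matched.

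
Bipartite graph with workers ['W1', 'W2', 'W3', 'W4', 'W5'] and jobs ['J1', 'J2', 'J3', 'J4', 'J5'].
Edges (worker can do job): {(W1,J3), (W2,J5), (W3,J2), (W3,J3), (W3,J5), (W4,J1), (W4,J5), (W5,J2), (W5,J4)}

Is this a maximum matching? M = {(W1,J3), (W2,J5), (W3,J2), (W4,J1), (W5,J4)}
Yes, size 5 is maximum

Proposed matching has size 5.
Maximum matching size for this graph: 5.

This is a maximum matching.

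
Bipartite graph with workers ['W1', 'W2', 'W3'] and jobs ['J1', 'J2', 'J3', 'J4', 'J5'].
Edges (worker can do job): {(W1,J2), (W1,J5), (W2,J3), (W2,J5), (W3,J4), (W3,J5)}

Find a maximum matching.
Matching: {(W1,J2), (W2,J5), (W3,J4)}

Maximum matching (size 3):
  W1 → J2
  W2 → J5
  W3 → J4

Each worker is assigned to at most one job, and each job to at most one worker.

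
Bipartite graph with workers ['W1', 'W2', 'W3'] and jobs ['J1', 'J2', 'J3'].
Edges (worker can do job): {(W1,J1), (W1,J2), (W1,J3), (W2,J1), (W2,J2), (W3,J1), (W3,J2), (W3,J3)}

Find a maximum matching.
Matching: {(W1,J1), (W2,J2), (W3,J3)}

Maximum matching (size 3):
  W1 → J1
  W2 → J2
  W3 → J3

Each worker is assigned to at most one job, and each job to at most one worker.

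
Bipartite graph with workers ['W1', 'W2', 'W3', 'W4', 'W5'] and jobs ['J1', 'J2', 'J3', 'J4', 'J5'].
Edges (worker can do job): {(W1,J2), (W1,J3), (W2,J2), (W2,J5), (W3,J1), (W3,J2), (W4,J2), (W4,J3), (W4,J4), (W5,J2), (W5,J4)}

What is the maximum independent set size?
Maximum independent set = 5

By König's theorem:
- Min vertex cover = Max matching = 5
- Max independent set = Total vertices - Min vertex cover
- Max independent set = 10 - 5 = 5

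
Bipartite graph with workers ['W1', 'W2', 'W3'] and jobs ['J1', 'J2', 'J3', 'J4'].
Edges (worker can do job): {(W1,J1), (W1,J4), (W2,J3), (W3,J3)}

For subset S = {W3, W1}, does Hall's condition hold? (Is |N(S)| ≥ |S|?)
Yes: |N(S)| = 3, |S| = 2

Subset S = {W3, W1}
Neighbors N(S) = {J1, J3, J4}

|N(S)| = 3, |S| = 2
Hall's condition: |N(S)| ≥ |S| is satisfied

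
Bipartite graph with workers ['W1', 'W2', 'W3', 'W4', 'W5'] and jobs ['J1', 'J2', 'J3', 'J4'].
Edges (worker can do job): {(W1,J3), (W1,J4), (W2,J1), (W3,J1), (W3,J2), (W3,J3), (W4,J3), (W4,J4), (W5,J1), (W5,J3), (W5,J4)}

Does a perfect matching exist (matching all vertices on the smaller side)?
Yes, perfect matching exists (size 4)

Perfect matching: {(W2,J1), (W3,J2), (W4,J3), (W5,J4)}
All 4 vertices on the smaller side are matched.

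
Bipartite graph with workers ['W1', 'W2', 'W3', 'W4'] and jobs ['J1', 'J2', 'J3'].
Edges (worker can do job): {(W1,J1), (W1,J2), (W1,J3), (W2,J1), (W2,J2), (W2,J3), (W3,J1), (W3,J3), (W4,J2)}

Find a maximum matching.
Matching: {(W1,J1), (W3,J3), (W4,J2)}

Maximum matching (size 3):
  W1 → J1
  W3 → J3
  W4 → J2

Each worker is assigned to at most one job, and each job to at most one worker.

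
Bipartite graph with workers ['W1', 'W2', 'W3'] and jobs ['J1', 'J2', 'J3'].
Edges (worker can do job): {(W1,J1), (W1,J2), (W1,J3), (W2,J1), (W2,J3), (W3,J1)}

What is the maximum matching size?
Maximum matching size = 3

Maximum matching: {(W1,J2), (W2,J3), (W3,J1)}
Size: 3

This assigns 3 workers to 3 distinct jobs.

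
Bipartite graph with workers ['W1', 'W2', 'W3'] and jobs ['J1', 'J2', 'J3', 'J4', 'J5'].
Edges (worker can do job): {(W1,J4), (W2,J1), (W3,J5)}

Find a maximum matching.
Matching: {(W1,J4), (W2,J1), (W3,J5)}

Maximum matching (size 3):
  W1 → J4
  W2 → J1
  W3 → J5

Each worker is assigned to at most one job, and each job to at most one worker.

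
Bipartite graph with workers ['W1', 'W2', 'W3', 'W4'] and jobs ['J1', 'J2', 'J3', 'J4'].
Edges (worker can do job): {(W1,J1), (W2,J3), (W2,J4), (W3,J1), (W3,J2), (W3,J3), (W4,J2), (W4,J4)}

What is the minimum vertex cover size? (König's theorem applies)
Minimum vertex cover size = 4

By König's theorem: in bipartite graphs,
min vertex cover = max matching = 4

Maximum matching has size 4, so minimum vertex cover also has size 4.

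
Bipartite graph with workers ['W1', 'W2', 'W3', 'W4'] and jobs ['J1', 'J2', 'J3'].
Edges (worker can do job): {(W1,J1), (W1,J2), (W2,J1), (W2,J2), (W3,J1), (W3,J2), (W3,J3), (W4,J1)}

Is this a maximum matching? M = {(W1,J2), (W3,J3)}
No, size 2 is not maximum

Proposed matching has size 2.
Maximum matching size for this graph: 3.

This is NOT maximum - can be improved to size 3.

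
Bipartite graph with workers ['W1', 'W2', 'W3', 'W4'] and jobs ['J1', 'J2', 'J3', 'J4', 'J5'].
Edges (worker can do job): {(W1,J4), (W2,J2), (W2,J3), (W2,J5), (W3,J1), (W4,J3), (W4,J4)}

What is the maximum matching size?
Maximum matching size = 4

Maximum matching: {(W1,J4), (W2,J2), (W3,J1), (W4,J3)}
Size: 4

This assigns 4 workers to 4 distinct jobs.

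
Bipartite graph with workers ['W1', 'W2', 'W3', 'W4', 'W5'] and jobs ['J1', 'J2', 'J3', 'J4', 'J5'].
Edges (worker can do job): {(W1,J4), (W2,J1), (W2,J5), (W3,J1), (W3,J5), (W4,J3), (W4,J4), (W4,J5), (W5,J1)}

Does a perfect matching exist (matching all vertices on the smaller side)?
No, maximum matching has size 4 < 5

Maximum matching has size 4, need 5 for perfect matching.
Unmatched workers: ['W2']
Unmatched jobs: ['J2']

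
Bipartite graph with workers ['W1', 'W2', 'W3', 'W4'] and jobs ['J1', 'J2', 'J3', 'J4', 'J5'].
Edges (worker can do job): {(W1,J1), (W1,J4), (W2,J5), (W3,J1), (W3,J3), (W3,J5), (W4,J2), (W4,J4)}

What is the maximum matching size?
Maximum matching size = 4

Maximum matching: {(W1,J4), (W2,J5), (W3,J1), (W4,J2)}
Size: 4

This assigns 4 workers to 4 distinct jobs.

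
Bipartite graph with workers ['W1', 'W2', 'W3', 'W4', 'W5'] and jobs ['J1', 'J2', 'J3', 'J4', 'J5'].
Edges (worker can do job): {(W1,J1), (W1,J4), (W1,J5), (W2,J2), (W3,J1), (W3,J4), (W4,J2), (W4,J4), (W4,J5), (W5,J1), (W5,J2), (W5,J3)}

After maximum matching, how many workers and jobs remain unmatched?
Unmatched: 0 workers, 0 jobs

Maximum matching size: 5
Workers: 5 total, 5 matched, 0 unmatched
Jobs: 5 total, 5 matched, 0 unmatched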